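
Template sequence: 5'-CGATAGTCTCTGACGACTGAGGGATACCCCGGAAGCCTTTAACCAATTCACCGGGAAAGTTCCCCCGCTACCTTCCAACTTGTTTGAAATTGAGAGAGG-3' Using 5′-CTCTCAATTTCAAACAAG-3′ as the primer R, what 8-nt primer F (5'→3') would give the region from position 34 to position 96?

The reverse primer's reverse complement CTTGTTTGAAATTGAGAG matches the template at positions 79–96; the product starts at position 34.
The forward primer is identical to the top strand over positions 34–41: AGCCTTTA.

5'-AGCCTTTA-3'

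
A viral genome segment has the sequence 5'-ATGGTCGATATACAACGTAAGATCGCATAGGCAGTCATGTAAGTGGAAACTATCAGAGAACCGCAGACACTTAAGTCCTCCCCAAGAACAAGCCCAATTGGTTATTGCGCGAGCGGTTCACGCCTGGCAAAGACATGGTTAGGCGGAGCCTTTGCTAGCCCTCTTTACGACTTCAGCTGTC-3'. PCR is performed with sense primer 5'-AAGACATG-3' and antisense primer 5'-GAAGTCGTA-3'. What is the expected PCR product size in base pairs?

Forward primer AAGACATG is found on the top strand at positions 130–137.
Reverse complement of the reverse primer: TACGACTTC. This occurs on the top strand at positions 166–174.
Amplicon spans positions 130–174: 45 bp.

45 bp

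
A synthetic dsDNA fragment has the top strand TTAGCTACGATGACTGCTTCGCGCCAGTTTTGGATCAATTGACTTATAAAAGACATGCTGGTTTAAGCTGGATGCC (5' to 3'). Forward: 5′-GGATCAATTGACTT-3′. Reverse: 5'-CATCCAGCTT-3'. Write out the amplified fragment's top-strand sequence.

Scanning the template, GGATCAATTGACTT occurs at positions 32–45; this primer anneals to the bottom strand there with its 3' end pointing downstream.
Reverse complement of the reverse primer: AAGCTGGATG. This occurs on the top strand at positions 65–74.
The product is the template from position 32 through 74 (43 bp).

5'-GGATCAATTGACTTATAAAAGACATGCTGGTTTAAGCTGGATG-3'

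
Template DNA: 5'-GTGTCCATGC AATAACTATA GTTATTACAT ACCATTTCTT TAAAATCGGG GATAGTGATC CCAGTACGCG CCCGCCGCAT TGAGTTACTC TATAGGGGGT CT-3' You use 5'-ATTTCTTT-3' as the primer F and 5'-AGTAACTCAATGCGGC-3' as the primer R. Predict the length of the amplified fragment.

56 bp

Scanning the template, ATTTCTTT occurs at positions 34–41; this primer anneals to the bottom strand there with its 3' end pointing downstream.
The reverse primer's reverse complement is GCCGCATTGAGTTACT, which matches the template at positions 74–89.
The product runs from position 34 to position 89, so its length is 89 − 34 + 1 = 56 bp.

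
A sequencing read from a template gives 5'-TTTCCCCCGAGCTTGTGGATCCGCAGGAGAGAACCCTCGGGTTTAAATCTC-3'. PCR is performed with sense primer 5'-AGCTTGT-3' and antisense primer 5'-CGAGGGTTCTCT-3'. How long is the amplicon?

Forward primer AGCTTGT is found on the top strand at positions 10–16.
Reverse complement of the reverse primer: AGAGAACCCTCG. This occurs on the top strand at positions 28–39.
The product runs from position 10 to position 39, so its length is 39 − 10 + 1 = 30 bp.

30 bp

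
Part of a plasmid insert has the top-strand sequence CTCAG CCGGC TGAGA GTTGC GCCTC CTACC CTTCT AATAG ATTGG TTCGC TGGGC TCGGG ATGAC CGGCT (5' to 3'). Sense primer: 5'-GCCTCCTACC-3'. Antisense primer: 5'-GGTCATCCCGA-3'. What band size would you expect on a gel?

Scanning the template, GCCTCCTACC occurs at positions 21–30; this primer anneals to the bottom strand there with its 3' end pointing downstream.
Reverse complement of the reverse primer: TCGGGATGACC. This occurs on the top strand at positions 56–66.
The product runs from position 21 to position 66, so its length is 66 − 21 + 1 = 46 bp.

46 bp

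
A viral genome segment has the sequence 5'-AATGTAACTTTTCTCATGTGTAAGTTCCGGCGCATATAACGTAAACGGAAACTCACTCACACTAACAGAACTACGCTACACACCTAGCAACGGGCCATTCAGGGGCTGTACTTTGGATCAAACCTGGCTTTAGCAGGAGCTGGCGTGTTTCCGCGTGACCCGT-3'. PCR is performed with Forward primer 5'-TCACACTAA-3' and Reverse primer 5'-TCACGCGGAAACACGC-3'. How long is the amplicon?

102 bp

Scanning the template, TCACACTAA occurs at positions 57–65; this primer anneals to the bottom strand there with its 3' end pointing downstream.
Taking the reverse complement of TCACGCGGAAACACGC gives GCGTGTTTCCGCGTGA, found at positions 143–158 on the template; the primer anneals here to the top strand with its 3' end pointing upstream.
Product length = (reverse-primer end) − (forward-primer start) + 1 = 158 − 57 + 1 = 102 bp.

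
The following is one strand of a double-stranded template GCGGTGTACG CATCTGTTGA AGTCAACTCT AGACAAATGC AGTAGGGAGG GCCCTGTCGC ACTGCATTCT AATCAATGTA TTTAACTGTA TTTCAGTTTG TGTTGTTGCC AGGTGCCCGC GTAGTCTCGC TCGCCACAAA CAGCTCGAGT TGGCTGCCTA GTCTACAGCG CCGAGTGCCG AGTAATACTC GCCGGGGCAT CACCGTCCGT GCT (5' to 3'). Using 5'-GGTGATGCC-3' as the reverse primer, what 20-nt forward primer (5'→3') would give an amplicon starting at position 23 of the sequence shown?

The reverse primer's reverse complement GGCATCACC matches the template at positions 196–204; the product starts at position 23.
The forward primer is identical to the top strand over positions 23–42: TCAACTCTAGACAAATGCAG.

5'-TCAACTCTAGACAAATGCAG-3'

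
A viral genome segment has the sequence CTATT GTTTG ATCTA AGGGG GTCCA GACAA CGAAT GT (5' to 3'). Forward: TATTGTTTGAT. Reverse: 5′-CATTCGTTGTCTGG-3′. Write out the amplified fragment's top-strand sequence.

Forward primer TATTGTTTGAT is found on the top strand at positions 2–12.
Reverse complement of the reverse primer: CCAGACAACGAATG. This occurs on the top strand at positions 23–36.
The product is the template from position 2 through 36 (35 bp).

5'-TATTGTTTGATCTAAGGGGGTCCAGACAACGAATG-3'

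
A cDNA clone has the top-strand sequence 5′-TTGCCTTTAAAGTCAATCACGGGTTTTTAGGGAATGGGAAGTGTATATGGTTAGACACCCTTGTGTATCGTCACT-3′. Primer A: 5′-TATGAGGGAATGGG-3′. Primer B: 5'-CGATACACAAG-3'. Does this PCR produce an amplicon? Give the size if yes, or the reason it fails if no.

Primer A (TATGAGGGAATGGG) does not match the top strand, and its reverse complement CCCATTCCCTCATA does not match either.
With no annealing site for primer A, no amplification occurs.

No product — primer A has no binding site in the template.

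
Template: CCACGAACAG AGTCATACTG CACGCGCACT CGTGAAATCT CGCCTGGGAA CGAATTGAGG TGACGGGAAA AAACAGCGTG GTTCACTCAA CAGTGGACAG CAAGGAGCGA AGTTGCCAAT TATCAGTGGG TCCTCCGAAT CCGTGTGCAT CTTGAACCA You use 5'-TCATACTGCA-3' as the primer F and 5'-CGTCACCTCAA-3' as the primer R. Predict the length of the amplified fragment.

Scanning the template, TCATACTGCA occurs at positions 13–22; this primer anneals to the bottom strand there with its 3' end pointing downstream.
Reverse complement of the reverse primer: TTGAGGTGACG. This occurs on the top strand at positions 55–65.
Amplicon spans positions 13–65: 53 bp.

53 bp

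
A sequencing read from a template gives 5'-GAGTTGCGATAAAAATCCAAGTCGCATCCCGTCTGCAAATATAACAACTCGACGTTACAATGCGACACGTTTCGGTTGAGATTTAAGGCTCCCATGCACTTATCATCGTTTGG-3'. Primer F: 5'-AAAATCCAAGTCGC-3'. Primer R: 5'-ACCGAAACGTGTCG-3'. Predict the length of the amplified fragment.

The forward primer matches the template at positions 12–25.
The reverse primer's reverse complement is CGACACGTTTCGGT, which matches the template at positions 63–76.
The product runs from position 12 to position 76, so its length is 76 − 12 + 1 = 65 bp.

65 bp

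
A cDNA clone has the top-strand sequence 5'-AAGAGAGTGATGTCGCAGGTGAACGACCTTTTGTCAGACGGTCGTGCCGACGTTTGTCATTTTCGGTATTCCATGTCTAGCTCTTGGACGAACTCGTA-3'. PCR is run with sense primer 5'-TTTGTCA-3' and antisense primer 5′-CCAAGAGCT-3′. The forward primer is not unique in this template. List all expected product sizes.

The forward primer TTTGTCA matches the top strand at positions 30–36, 53–59.
The reverse primer's reverse complement is AGCTCTTGG, matching at positions 79–87.
Each forward site pairs with the reverse site to give a product ending at position 87: sizes 58, 35 bp.

58 bp, 35 bp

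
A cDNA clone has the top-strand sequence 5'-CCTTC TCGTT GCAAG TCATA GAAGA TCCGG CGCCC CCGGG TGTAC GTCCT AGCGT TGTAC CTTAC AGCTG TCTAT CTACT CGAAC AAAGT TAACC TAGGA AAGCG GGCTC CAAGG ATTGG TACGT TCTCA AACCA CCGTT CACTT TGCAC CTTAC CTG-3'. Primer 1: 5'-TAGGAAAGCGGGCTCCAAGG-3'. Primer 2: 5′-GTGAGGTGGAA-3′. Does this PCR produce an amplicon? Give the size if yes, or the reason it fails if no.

No product — primer 2 has no binding site in the template.

Primer 2 (GTGAGGTGGAA) does not match the top strand, and its reverse complement TTCCACCTCAC does not match either.
With no annealing site for primer 2, no amplification occurs.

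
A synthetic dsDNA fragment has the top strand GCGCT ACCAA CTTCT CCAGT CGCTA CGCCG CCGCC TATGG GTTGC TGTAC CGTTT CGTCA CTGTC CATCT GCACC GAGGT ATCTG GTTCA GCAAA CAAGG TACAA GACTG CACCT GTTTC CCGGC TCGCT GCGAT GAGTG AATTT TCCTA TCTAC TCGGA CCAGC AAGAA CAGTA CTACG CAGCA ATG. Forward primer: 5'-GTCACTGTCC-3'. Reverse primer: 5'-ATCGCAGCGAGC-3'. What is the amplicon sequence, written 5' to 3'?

5'-GTCACTGTCCATCTGCACCGAGGTATCTGGTTCAGCAAACAAGGTACAAGACTGCACCTGTTTCCCGGCTCGCTGCGAT-3'

Scanning the template, GTCACTGTCC occurs at positions 57–66; this primer anneals to the bottom strand there with its 3' end pointing downstream.
The reverse primer's reverse complement is GCTCGCTGCGAT, which matches the template at positions 124–135.
The product is the template from position 57 through 135 (79 bp).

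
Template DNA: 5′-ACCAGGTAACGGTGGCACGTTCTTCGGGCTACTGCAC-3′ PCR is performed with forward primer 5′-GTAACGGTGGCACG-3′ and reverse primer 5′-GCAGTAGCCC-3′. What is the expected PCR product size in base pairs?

30 bp

Forward primer GTAACGGTGGCACG is found on the top strand at positions 6–19.
Reverse complement of the reverse primer: GGGCTACTGC. This occurs on the top strand at positions 26–35.
Amplicon spans positions 6–35: 30 bp.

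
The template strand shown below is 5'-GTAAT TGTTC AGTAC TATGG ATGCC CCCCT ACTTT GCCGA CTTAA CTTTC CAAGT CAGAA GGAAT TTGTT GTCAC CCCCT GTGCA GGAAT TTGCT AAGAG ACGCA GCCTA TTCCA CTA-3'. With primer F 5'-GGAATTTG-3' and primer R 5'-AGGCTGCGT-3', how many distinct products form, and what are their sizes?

Two products: 49 bp, 24 bp

The forward primer GGAATTTG matches the top strand at positions 61–68, 86–93.
The reverse primer's reverse complement is ACGCAGCCT, matching at positions 101–109.
Each forward site pairs with the reverse site to give a product ending at position 109: sizes 49, 24 bp.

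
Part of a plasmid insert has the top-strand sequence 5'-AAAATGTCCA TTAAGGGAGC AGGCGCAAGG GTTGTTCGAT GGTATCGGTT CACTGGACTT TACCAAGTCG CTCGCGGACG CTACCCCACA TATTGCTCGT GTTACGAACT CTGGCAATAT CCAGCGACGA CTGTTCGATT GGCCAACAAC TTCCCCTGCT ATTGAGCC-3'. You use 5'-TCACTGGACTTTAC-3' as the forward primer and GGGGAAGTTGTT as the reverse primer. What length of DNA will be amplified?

107 bp

Forward primer TCACTGGACTTTAC is found on the top strand at positions 50–63.
Reverse complement of the reverse primer: AACAACTTCCCC. This occurs on the top strand at positions 145–156.
The product runs from position 50 to position 156, so its length is 156 − 50 + 1 = 107 bp.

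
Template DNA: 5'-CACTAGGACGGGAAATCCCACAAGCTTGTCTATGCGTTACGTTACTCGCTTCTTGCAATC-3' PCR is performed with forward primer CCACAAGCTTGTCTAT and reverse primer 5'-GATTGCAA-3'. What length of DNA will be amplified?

43 bp

Forward primer CCACAAGCTTGTCTAT is found on the top strand at positions 18–33.
Reverse complement of the reverse primer: TTGCAATC. This occurs on the top strand at positions 53–60.
Product length = (reverse-primer end) − (forward-primer start) + 1 = 60 − 18 + 1 = 43 bp.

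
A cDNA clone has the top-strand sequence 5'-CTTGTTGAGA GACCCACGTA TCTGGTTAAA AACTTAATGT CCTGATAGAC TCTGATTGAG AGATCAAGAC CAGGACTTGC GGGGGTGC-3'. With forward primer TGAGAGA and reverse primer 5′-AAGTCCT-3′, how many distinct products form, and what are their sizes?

Two products: 73 bp, 22 bp

The forward primer TGAGAGA matches the top strand at positions 6–12, 57–63.
The reverse primer's reverse complement is AGGACTT, matching at positions 72–78.
Each forward site pairs with the reverse site to give a product ending at position 78: sizes 73, 22 bp.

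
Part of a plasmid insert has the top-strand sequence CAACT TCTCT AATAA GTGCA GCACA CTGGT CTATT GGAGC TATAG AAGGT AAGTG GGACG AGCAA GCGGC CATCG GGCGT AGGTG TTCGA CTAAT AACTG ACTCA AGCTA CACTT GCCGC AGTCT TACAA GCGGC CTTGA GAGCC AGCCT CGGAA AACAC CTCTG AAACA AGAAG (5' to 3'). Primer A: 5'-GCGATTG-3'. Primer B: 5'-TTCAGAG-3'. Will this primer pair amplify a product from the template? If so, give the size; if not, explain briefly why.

Primer A (GCGATTG) does not match the top strand, and its reverse complement CAATCGC does not match either.
With no annealing site for primer A, no amplification occurs.

No product — primer A has no binding site in the template.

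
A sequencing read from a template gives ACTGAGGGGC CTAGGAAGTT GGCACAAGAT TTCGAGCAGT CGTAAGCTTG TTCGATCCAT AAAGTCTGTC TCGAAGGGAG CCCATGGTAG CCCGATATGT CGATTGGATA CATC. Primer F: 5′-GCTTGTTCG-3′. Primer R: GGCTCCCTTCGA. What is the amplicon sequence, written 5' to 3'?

Scanning the template, GCTTGTTCG occurs at positions 46–54; this primer anneals to the bottom strand there with its 3' end pointing downstream.
Taking the reverse complement of GGCTCCCTTCGA gives TCGAAGGGAGCC, found at positions 71–82 on the template; the primer anneals here to the top strand with its 3' end pointing upstream.
The product is the template from position 46 through 82 (37 bp).

5'-GCTTGTTCGATCCATAAAGTCTGTCTCGAAGGGAGCC-3'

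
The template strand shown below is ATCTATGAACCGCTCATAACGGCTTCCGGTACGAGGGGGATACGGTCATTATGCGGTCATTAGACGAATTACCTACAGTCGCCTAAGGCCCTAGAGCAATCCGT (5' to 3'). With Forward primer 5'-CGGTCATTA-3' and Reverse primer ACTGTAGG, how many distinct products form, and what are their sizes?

The forward primer CGGTCATTA matches the top strand at positions 43–51, 54–62.
The reverse primer's reverse complement is CCTACAGT, matching at positions 72–79.
Each forward site pairs with the reverse site to give a product ending at position 79: sizes 37, 26 bp.

Two products: 37 bp, 26 bp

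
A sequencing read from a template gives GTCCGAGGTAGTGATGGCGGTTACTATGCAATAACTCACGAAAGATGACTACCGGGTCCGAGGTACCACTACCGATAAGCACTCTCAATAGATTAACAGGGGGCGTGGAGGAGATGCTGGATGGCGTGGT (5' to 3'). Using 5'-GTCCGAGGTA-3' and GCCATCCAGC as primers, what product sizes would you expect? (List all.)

The forward primer GTCCGAGGTA matches the top strand at positions 1–10, 56–65.
The reverse primer's reverse complement is GCTGGATGGC, matching at positions 116–125.
Each forward site pairs with the reverse site to give a product ending at position 125: sizes 125, 70 bp.

125 bp, 70 bp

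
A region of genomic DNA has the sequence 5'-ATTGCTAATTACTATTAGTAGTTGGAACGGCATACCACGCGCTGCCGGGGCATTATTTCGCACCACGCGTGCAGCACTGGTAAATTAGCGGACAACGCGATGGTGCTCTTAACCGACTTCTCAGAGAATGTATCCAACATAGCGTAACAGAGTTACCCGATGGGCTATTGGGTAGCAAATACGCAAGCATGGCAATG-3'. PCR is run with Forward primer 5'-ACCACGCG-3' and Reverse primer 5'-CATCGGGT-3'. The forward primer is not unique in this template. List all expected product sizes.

129 bp, 101 bp

The forward primer ACCACGCG matches the top strand at positions 34–41, 62–69.
The reverse primer's reverse complement is ACCCGATG, matching at positions 155–162.
Each forward site pairs with the reverse site to give a product ending at position 162: sizes 129, 101 bp.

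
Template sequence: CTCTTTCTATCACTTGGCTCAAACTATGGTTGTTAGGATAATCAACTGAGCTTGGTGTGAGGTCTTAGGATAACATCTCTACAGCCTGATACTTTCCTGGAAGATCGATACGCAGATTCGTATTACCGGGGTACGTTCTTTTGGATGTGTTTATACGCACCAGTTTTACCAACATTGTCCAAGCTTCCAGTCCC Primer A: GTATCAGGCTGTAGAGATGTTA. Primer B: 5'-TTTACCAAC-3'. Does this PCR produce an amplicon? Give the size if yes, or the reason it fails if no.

No product — the primers' 3' ends point away from each other.

Primer A (GTATCAGGCTGTAGAGATGTTA) has reverse complement TAACATCTCTACAGCCTGATAC, which matches the top strand at positions 71–92; primer A anneals to the top strand there with its 3' end pointing upstream toward position 71.
Primer B (TTTACCAAC) matches the top strand directly at positions 165–173; it anneals to the bottom strand with its 3' end pointing downstream toward position 173.
The 3' ends diverge (primer A extends toward position 1, primer B toward position 194), so the primers never converge on a shared product.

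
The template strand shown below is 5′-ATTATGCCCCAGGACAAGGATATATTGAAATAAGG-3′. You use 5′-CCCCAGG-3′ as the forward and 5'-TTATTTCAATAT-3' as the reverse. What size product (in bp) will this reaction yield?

Scanning the template, CCCCAGG occurs at positions 7–13; this primer anneals to the bottom strand there with its 3' end pointing downstream.
Taking the reverse complement of TTATTTCAATAT gives ATATTGAAATAA, found at positions 22–33 on the template; the primer anneals here to the top strand with its 3' end pointing upstream.
Product length = (reverse-primer end) − (forward-primer start) + 1 = 33 − 7 + 1 = 27 bp.

27 bp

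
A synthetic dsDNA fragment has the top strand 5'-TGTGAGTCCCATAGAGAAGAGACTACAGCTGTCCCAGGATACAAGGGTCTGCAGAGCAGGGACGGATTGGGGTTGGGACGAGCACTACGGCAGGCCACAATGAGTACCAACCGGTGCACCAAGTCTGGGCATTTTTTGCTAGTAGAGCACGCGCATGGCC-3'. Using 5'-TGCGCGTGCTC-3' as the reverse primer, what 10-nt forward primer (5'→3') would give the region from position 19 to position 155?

The reverse primer's reverse complement GAGCACGCGCA matches the template at positions 145–155; the product starts at position 19.
The forward primer is identical to the top strand over positions 19–28: GAGACTACAG.

5'-GAGACTACAG-3'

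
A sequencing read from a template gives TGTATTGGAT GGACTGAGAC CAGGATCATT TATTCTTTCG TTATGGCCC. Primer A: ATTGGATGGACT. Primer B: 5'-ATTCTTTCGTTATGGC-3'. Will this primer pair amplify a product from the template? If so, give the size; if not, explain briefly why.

Primer A (ATTGGATGGACT) matches the top strand at positions 4–15 (3' end points downstream).
Primer B (ATTCTTTCGTTATGGC) also matches the top strand directly, at positions 32–47 — its reverse complement GCCATAACGAAAGAAT is not present.
Both primers anneal to the bottom strand with 3' ends pointing the same way, so neither can prime synthesis back toward the other.

No product — both primers anneal to the same strand and extend in the same direction.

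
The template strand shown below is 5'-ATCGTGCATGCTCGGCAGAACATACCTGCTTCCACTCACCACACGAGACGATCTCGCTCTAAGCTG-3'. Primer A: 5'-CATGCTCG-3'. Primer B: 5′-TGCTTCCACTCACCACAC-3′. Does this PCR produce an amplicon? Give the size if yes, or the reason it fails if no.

No product — both primers anneal to the same strand and extend in the same direction.

Primer A (CATGCTCG) matches the top strand at positions 7–14 (3' end points downstream).
Primer B (TGCTTCCACTCACCACAC) also matches the top strand directly, at positions 27–44 — its reverse complement GTGTGGTGAGTGGAAGCA is not present.
Both primers anneal to the bottom strand with 3' ends pointing the same way, so neither can prime synthesis back toward the other.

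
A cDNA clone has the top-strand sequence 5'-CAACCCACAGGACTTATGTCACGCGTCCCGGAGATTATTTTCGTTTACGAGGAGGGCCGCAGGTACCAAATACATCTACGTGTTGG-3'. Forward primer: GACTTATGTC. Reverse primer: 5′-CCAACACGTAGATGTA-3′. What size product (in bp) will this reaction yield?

The forward primer matches the template at positions 11–20.
Reverse complement of the reverse primer: TACATCTACGTGTTGG. This occurs on the top strand at positions 71–86.
Product length = (reverse-primer end) − (forward-primer start) + 1 = 86 − 11 + 1 = 76 bp.

76 bp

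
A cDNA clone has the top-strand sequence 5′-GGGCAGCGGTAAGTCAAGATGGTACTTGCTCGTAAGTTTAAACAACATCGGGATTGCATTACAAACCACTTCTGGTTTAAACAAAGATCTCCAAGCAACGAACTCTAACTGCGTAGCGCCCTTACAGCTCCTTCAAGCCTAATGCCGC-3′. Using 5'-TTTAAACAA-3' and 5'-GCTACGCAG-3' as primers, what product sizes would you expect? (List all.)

The forward primer TTTAAACAA matches the top strand at positions 37–45, 76–84.
The reverse primer's reverse complement is CTGCGTAGC, matching at positions 109–117.
Each forward site pairs with the reverse site to give a product ending at position 117: sizes 81, 42 bp.

81 bp, 42 bp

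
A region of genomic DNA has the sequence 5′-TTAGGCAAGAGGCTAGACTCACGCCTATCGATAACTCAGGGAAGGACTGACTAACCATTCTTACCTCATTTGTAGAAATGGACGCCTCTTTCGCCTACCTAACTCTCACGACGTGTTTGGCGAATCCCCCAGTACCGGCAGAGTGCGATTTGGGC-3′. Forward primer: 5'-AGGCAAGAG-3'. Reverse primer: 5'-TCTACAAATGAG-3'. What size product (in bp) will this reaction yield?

Forward primer AGGCAAGAG is found on the top strand at positions 3–11.
Reverse complement of the reverse primer: CTCATTTGTAGA. This occurs on the top strand at positions 65–76.
Product length = (reverse-primer end) − (forward-primer start) + 1 = 76 − 3 + 1 = 74 bp.

74 bp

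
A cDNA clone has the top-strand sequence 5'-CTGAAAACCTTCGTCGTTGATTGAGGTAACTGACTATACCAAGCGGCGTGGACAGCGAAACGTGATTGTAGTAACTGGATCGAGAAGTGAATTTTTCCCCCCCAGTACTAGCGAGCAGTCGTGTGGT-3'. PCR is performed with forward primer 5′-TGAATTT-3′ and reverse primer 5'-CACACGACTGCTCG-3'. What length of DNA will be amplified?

Scanning the template, TGAATTT occurs at positions 88–94; this primer anneals to the bottom strand there with its 3' end pointing downstream.
Reverse complement of the reverse primer: CGAGCAGTCGTGTG. This occurs on the top strand at positions 112–125.
Product length = (reverse-primer end) − (forward-primer start) + 1 = 125 − 88 + 1 = 38 bp.

38 bp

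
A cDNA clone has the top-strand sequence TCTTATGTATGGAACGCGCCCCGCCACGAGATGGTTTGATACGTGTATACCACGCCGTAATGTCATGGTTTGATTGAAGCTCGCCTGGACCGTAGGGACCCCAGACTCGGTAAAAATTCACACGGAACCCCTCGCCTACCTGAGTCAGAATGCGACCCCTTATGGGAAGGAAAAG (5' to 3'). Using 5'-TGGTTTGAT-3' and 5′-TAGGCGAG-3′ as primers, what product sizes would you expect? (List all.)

The forward primer TGGTTTGAT matches the top strand at positions 32–40, 66–74.
The reverse primer's reverse complement is CTCGCCTA, matching at positions 131–138.
Each forward site pairs with the reverse site to give a product ending at position 138: sizes 107, 73 bp.

107 bp, 73 bp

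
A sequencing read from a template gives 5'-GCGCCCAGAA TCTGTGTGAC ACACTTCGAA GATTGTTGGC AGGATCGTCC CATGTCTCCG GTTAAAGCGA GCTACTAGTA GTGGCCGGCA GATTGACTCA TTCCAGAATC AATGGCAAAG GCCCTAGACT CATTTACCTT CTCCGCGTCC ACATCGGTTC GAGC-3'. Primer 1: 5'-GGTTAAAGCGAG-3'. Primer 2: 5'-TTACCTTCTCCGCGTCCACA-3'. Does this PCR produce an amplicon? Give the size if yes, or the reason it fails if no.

No product — both primers anneal to the same strand and extend in the same direction.

Primer 1 (GGTTAAAGCGAG) matches the top strand at positions 60–71 (3' end points downstream).
Primer 2 (TTACCTTCTCCGCGTCCACA) also matches the top strand directly, at positions 134–153 — its reverse complement TGTGGACGCGGAGAAGGTAA is not present.
Both primers anneal to the bottom strand with 3' ends pointing the same way, so neither can prime synthesis back toward the other.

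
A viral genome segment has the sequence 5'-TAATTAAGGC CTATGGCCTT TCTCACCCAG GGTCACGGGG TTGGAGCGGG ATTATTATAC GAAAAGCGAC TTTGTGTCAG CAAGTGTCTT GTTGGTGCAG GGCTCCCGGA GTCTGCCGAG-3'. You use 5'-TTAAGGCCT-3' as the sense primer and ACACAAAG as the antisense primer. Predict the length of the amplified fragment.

Forward primer TTAAGGCCT is found on the top strand at positions 4–12.
The reverse primer's reverse complement is CTTTGTGT, which matches the template at positions 70–77.
Product length = (reverse-primer end) − (forward-primer start) + 1 = 77 − 4 + 1 = 74 bp.

74 bp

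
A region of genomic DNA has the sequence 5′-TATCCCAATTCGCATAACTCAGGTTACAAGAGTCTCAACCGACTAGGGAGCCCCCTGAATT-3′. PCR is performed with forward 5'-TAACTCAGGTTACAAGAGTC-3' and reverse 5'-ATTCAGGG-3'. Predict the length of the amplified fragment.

46 bp

Scanning the template, TAACTCAGGTTACAAGAGTC occurs at positions 15–34; this primer anneals to the bottom strand there with its 3' end pointing downstream.
The reverse primer's reverse complement is CCCTGAAT, which matches the template at positions 53–60.
Product length = (reverse-primer end) − (forward-primer start) + 1 = 60 − 15 + 1 = 46 bp.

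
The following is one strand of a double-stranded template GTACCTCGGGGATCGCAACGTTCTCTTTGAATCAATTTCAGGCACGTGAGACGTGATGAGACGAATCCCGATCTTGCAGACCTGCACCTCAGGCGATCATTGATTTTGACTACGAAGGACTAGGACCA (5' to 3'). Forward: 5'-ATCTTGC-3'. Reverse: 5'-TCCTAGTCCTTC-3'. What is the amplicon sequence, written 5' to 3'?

The forward primer matches the template at positions 71–77.
Reverse complement of the reverse primer: GAAGGACTAGGA. This occurs on the top strand at positions 114–125.
The product is the template from position 71 through 125 (55 bp).

5'-ATCTTGCAGACCTGCACCTCAGGCGATCATTGATTTTGACTACGAAGGACTAGGA-3'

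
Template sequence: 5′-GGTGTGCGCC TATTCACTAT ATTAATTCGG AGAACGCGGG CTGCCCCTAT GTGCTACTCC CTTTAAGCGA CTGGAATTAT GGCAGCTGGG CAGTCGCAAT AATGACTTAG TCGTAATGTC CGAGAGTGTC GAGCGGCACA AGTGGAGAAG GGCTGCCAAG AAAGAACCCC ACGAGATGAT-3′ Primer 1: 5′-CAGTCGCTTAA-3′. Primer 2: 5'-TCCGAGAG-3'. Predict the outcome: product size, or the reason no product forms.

No product — the primers' 3' ends point away from each other.

Primer 1 (CAGTCGCTTAA) has reverse complement TTAAGCGACTG, which matches the top strand at positions 63–73; primer 1 anneals to the top strand there with its 3' end pointing upstream toward position 63.
Primer 2 (TCCGAGAG) matches the top strand directly at positions 119–126; it anneals to the bottom strand with its 3' end pointing downstream toward position 126.
The 3' ends diverge (primer 1 extends toward position 1, primer 2 toward position 180), so the primers never converge on a shared product.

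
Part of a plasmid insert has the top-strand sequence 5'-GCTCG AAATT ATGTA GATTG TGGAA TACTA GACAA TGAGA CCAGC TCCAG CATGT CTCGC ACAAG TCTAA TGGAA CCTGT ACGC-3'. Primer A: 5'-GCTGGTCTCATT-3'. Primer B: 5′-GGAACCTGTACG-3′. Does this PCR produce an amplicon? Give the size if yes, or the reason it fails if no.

Primer A (GCTGGTCTCATT) has reverse complement AATGAGACCAGC, which matches the top strand at positions 34–45; primer A anneals to the top strand there with its 3' end pointing upstream toward position 34.
Primer B (GGAACCTGTACG) matches the top strand directly at positions 72–83; it anneals to the bottom strand with its 3' end pointing downstream toward position 83.
The 3' ends diverge (primer A extends toward position 1, primer B toward position 84), so the primers never converge on a shared product.

No product — the primers' 3' ends point away from each other.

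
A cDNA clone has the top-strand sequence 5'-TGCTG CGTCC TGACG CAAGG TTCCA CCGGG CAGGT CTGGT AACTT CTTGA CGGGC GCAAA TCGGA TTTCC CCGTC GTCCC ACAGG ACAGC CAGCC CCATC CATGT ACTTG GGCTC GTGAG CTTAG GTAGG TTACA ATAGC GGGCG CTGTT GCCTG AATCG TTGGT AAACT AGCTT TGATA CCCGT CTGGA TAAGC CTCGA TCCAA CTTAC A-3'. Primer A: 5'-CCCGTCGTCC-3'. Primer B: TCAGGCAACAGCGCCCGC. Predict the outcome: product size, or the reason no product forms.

Yes — an 87 bp product.

Primer A (CCCGTCGTCC) matches the top strand at positions 70–79; it acts as a forward primer.
Primer B's reverse complement is GCGGGCGCTGTTGCCTGA, matching the top strand at positions 139–156; it acts as a reverse primer.
The 3' ends face each other across positions 70–156, giving an 87 bp product.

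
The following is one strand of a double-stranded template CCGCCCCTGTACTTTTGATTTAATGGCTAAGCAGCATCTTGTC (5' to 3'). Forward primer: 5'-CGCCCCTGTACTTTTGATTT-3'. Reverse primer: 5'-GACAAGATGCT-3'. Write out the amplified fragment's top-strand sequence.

5'-CGCCCCTGTACTTTTGATTTAATGGCTAAGCAGCATCTTGTC-3'

Forward primer CGCCCCTGTACTTTTGATTT is found on the top strand at positions 2–21.
Reverse complement of the reverse primer: AGCATCTTGTC. This occurs on the top strand at positions 33–43.
The product is the template from position 2 through 43 (42 bp).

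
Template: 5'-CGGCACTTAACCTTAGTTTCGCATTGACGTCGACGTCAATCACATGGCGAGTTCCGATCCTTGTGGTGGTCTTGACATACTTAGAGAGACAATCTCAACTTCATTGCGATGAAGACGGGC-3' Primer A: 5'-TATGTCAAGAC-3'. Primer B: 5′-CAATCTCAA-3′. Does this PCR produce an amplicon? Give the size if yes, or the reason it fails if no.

Primer A (TATGTCAAGAC) has reverse complement GTCTTGACATA, which matches the top strand at positions 69–79; primer A anneals to the top strand there with its 3' end pointing upstream toward position 69.
Primer B (CAATCTCAA) matches the top strand directly at positions 90–98; it anneals to the bottom strand with its 3' end pointing downstream toward position 98.
The 3' ends diverge (primer A extends toward position 1, primer B toward position 120), so the primers never converge on a shared product.

No product — the primers' 3' ends point away from each other.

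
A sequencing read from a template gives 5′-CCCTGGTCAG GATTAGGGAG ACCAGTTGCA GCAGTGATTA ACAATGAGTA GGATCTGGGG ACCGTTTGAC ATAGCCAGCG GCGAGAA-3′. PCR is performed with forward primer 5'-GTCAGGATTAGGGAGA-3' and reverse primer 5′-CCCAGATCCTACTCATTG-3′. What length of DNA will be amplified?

Forward primer GTCAGGATTAGGGAGA is found on the top strand at positions 6–21.
Reverse complement of the reverse primer: CAATGAGTAGGATCTGGG. This occurs on the top strand at positions 42–59.
Amplicon spans positions 6–59: 54 bp.

54 bp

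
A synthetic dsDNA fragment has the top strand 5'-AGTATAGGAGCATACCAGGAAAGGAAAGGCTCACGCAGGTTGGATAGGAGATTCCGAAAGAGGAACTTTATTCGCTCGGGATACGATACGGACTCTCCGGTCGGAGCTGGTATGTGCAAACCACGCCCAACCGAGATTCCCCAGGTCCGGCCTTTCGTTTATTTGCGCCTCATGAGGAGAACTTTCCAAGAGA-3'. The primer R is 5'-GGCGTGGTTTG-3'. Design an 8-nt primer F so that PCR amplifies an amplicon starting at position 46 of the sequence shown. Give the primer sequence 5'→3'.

The reverse primer's reverse complement CAAACCACGCC matches the template at positions 117–127; the product starts at position 46.
The forward primer is identical to the top strand over positions 46–53: AGGAGATT.

5'-AGGAGATT-3'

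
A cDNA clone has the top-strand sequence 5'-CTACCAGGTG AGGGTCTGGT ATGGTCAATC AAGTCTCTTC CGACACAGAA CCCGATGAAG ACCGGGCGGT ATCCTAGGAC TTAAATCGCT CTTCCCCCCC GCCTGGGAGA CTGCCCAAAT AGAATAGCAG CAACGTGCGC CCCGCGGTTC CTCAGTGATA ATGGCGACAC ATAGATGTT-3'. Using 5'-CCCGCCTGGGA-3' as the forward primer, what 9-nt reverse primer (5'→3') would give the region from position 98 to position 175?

5'-TCTATGTGT-3'

The product's 3' end on the top strand is position 175.
The reverse primer anneals to the top strand over positions 167–175, i.e. to ACACATAGA.
Its sequence written 5'→3' is the reverse complement: TCTATGTGT.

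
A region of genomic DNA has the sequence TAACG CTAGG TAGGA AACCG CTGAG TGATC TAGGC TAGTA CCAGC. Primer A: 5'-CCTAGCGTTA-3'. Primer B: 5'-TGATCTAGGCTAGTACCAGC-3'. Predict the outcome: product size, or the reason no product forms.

Primer A (CCTAGCGTTA) has reverse complement TAACGCTAGG, which matches the top strand at positions 1–10; primer A anneals to the top strand there with its 3' end pointing upstream toward position 1.
Primer B (TGATCTAGGCTAGTACCAGC) matches the top strand directly at positions 26–45; it anneals to the bottom strand with its 3' end pointing downstream toward position 45.
The 3' ends diverge (primer A extends toward position 1, primer B toward position 45), so the primers never converge on a shared product.

No product — the primers' 3' ends point away from each other.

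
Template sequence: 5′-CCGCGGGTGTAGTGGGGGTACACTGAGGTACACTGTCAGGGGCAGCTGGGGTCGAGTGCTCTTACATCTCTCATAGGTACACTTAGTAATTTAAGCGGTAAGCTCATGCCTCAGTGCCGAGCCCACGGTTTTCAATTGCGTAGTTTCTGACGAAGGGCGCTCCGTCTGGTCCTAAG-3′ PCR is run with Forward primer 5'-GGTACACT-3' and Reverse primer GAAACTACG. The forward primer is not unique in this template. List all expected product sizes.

The forward primer GGTACACT matches the top strand at positions 17–24, 27–34, 76–83.
The reverse primer's reverse complement is CGTAGTTTC, matching at positions 139–147.
Each forward site pairs with the reverse site to give a product ending at position 147: sizes 131, 121, 72 bp.

131 bp, 121 bp, 72 bp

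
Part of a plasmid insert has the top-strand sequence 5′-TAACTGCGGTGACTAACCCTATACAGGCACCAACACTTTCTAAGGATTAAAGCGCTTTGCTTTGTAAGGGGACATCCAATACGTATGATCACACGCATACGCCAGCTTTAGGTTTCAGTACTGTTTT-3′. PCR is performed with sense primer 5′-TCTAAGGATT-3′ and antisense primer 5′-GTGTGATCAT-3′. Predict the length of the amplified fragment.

56 bp

Scanning the template, TCTAAGGATT occurs at positions 39–48; this primer anneals to the bottom strand there with its 3' end pointing downstream.
The reverse primer's reverse complement is ATGATCACAC, which matches the template at positions 85–94.
Amplicon spans positions 39–94: 56 bp.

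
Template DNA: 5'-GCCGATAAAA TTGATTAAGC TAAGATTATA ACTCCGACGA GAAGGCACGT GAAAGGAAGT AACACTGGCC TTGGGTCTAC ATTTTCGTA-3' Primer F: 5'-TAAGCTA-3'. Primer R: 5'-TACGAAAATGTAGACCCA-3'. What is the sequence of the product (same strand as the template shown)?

Forward primer TAAGCTA is found on the top strand at positions 16–22.
The reverse primer's reverse complement is TGGGTCTACATTTTCGTA, which matches the template at positions 72–89.
The product is the template from position 16 through 89 (74 bp).

5'-TAAGCTAAGATTATAACTCCGACGAGAAGGCACGTGAAAGGAAGTAACACTGGCCTTGGGTCTACATTTTCGTA-3'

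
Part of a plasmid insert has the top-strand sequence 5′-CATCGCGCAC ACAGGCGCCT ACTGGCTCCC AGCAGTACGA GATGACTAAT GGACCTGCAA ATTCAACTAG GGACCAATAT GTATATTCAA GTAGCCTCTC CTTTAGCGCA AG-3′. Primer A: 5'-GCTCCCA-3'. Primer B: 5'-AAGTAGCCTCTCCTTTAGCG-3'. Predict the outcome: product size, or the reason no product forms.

No product — both primers anneal to the same strand and extend in the same direction.

Primer A (GCTCCCA) matches the top strand at positions 25–31 (3' end points downstream).
Primer B (AAGTAGCCTCTCCTTTAGCG) also matches the top strand directly, at positions 89–108 — its reverse complement CGCTAAAGGAGAGGCTACTT is not present.
Both primers anneal to the bottom strand with 3' ends pointing the same way, so neither can prime synthesis back toward the other.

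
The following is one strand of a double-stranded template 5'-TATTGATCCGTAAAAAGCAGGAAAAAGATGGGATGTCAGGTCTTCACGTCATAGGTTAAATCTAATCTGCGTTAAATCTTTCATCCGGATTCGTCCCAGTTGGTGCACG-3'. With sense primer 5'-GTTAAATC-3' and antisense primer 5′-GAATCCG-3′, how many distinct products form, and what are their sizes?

The forward primer GTTAAATC matches the top strand at positions 55–62, 71–78.
The reverse primer's reverse complement is CGGATTC, matching at positions 86–92.
Each forward site pairs with the reverse site to give a product ending at position 92: sizes 38, 22 bp.

Two products: 38 bp, 22 bp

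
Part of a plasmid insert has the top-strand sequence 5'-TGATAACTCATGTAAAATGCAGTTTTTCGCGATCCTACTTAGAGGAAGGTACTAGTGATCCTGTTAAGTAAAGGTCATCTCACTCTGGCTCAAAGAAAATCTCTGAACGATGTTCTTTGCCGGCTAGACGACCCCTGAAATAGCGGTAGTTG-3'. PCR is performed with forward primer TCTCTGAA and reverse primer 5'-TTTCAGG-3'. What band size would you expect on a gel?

Forward primer TCTCTGAA is found on the top strand at positions 100–107.
Reverse complement of the reverse primer: CCTGAAA. This occurs on the top strand at positions 134–140.
Product length = (reverse-primer end) − (forward-primer start) + 1 = 140 − 100 + 1 = 41 bp.

41 bp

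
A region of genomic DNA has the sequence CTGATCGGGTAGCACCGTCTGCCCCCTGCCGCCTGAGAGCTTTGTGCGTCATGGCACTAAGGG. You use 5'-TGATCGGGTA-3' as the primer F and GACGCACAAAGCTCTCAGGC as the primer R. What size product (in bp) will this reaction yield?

Forward primer TGATCGGGTA is found on the top strand at positions 2–11.
Reverse complement of the reverse primer: GCCTGAGAGCTTTGTGCGTC. This occurs on the top strand at positions 31–50.
Amplicon spans positions 2–50: 49 bp.

49 bp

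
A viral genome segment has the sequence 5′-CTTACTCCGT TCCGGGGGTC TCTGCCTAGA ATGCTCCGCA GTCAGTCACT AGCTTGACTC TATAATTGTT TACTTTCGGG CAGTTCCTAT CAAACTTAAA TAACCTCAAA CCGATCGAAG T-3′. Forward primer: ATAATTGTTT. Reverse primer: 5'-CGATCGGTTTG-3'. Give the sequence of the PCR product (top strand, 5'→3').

Forward primer ATAATTGTTT is found on the top strand at positions 62–71.
Taking the reverse complement of CGATCGGTTTG gives CAAACCGATCG, found at positions 107–117 on the template; the primer anneals here to the top strand with its 3' end pointing upstream.
The product is the template from position 62 through 117 (56 bp).

5'-ATAATTGTTTACTTTCGGGCAGTTCCTATCAAACTTAAATAACCTCAAACCGATCG-3'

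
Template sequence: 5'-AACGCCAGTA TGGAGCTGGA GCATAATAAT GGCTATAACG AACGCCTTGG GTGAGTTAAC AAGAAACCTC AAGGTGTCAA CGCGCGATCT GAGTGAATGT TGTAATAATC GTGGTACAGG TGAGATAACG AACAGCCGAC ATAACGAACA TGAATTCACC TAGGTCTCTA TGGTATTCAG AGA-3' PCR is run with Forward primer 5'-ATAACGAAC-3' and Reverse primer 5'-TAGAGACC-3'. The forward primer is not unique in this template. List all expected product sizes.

The forward primer ATAACGAAC matches the top strand at positions 35–43, 125–133, 141–149.
The reverse primer's reverse complement is GGTCTCTA, matching at positions 163–170.
Each forward site pairs with the reverse site to give a product ending at position 170: sizes 136, 46, 30 bp.

136 bp, 46 bp, 30 bp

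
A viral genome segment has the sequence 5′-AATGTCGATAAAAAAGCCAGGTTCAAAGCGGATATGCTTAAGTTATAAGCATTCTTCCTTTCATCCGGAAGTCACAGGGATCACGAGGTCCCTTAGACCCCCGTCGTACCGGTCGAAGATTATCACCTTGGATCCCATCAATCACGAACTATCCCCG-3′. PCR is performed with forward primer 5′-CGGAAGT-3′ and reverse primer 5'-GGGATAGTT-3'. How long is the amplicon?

90 bp

Forward primer CGGAAGT is found on the top strand at positions 66–72.
The reverse primer's reverse complement is AACTATCCC, which matches the template at positions 147–155.
Product length = (reverse-primer end) − (forward-primer start) + 1 = 155 − 66 + 1 = 90 bp.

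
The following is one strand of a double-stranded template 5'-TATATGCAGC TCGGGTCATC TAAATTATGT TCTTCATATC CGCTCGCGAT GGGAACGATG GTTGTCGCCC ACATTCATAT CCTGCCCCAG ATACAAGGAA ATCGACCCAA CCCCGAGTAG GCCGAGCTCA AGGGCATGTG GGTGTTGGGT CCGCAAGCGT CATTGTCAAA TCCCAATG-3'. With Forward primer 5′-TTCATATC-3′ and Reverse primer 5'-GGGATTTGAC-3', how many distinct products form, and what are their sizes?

The forward primer TTCATATC matches the top strand at positions 33–40, 74–81.
The reverse primer's reverse complement is GTCAAATCCC, matching at positions 165–174.
Each forward site pairs with the reverse site to give a product ending at position 174: sizes 142, 101 bp.

Two products: 142 bp, 101 bp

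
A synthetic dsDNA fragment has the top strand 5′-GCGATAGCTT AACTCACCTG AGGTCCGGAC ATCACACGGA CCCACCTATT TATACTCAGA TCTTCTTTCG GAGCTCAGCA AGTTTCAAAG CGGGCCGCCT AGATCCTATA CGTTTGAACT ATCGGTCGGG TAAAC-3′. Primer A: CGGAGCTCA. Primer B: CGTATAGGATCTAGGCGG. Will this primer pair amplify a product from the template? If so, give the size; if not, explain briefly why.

Primer A (CGGAGCTCA) matches the top strand at positions 69–77; it acts as a forward primer.
Primer B's reverse complement is CCGCCTAGATCCTATACG, matching the top strand at positions 95–112; it acts as a reverse primer.
The 3' ends face each other across positions 69–112, giving a 44 bp product.

Yes — a 44 bp product.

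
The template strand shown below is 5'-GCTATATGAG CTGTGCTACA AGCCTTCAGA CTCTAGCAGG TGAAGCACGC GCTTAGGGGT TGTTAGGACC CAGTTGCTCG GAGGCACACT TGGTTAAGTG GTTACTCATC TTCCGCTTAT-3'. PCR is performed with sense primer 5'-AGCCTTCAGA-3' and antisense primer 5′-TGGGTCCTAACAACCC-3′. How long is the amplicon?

52 bp

The forward primer matches the template at positions 21–30.
The reverse primer's reverse complement is GGGTTGTTAGGACCCA, which matches the template at positions 57–72.
Product length = (reverse-primer end) − (forward-primer start) + 1 = 72 − 21 + 1 = 52 bp.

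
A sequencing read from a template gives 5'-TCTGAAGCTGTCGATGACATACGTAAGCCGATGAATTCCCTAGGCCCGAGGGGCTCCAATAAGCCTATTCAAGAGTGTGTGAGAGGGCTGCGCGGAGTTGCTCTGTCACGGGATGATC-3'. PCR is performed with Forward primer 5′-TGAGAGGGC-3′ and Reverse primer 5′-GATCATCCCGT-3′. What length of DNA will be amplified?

39 bp

Forward primer TGAGAGGGC is found on the top strand at positions 80–88.
Reverse complement of the reverse primer: ACGGGATGATC. This occurs on the top strand at positions 108–118.
Product length = (reverse-primer end) − (forward-primer start) + 1 = 118 − 80 + 1 = 39 bp.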